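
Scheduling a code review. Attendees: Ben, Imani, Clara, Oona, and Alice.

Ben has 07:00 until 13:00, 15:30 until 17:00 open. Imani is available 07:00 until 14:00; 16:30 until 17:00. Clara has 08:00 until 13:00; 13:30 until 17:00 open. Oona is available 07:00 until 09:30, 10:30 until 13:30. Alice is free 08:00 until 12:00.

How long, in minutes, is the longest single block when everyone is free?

Ben ∩ Imani: 07:00-13:00, 16:30-17:00.
Ben ∩ Imani ∩ Clara: 08:00-13:00, 16:30-17:00.
Ben ∩ Imani ∩ Clara ∩ Oona: 08:00-09:30, 10:30-13:00.
Ben ∩ Imani ∩ Clara ∩ Oona ∩ Alice: 08:00-09:30, 10:30-12:00.
The longest is 08:00-09:30 at 90 minutes.

90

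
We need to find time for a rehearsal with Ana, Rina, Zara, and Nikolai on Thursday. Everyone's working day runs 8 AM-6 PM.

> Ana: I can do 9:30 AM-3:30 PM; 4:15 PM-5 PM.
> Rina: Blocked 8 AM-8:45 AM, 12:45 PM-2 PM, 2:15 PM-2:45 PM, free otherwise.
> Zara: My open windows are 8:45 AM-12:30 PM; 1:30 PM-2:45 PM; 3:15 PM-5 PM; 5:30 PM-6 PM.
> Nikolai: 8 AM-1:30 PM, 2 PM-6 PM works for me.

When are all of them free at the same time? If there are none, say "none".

09:30-12:30, 14:00-14:15, 15:15-15:30, 16:15-17:00

Ana free: 09:30-15:30, 16:15-17:00.
Rina free: 08:45-12:45, 14:00-14:15, 14:45-18:00 (invert busy blocks within the working day).
Zara free: 08:45-12:30, 13:30-14:45, 15:15-17:00, 17:30-18:00.
Nikolai free: 08:00-13:30, 14:00-18:00.
Ana ∩ Rina: 09:30-12:45, 14:00-14:15, 14:45-15:30, 16:15-17:00.
Ana ∩ Rina ∩ Zara: 09:30-12:30, 14:00-14:15, 15:15-15:30, 16:15-17:00.
Ana ∩ Rina ∩ Zara ∩ Nikolai: 09:30-12:30, 14:00-14:15, 15:15-15:30, 16:15-17:00.
So the common availability across everyone is 09:30-12:30, 14:00-14:15, 15:15-15:30, 16:15-17:00.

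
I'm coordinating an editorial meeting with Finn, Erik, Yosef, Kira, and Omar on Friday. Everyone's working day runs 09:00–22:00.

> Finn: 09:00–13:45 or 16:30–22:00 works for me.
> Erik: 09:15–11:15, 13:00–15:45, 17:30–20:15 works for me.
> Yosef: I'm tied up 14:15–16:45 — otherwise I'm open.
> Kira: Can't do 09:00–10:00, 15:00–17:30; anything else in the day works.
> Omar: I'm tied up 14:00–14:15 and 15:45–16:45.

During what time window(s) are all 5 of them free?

Finn free: 09:00-13:45, 16:30-22:00.
Erik free: 09:15-11:15, 13:00-15:45, 17:30-20:15.
Yosef free: 09:00-14:15, 16:45-22:00 (invert busy blocks within the working day).
Kira free: 10:00-15:00, 17:30-22:00 (invert busy blocks within the working day).
Omar free: 09:00-14:00, 14:15-15:45, 16:45-22:00 (invert busy blocks within the working day).
Finn ∩ Erik: 09:15-11:15, 13:00-13:45, 17:30-20:15.
Finn ∩ Erik ∩ Yosef: 09:15-11:15, 13:00-13:45, 17:30-20:15.
Finn ∩ Erik ∩ Yosef ∩ Kira: 10:00-11:15, 13:00-13:45, 17:30-20:15.
Finn ∩ Erik ∩ Yosef ∩ Kira ∩ Omar: 10:00-11:15, 13:00-13:45, 17:30-20:15.
Those are the intersection windows.

10:00-11:15, 13:00-13:45, 17:30-20:15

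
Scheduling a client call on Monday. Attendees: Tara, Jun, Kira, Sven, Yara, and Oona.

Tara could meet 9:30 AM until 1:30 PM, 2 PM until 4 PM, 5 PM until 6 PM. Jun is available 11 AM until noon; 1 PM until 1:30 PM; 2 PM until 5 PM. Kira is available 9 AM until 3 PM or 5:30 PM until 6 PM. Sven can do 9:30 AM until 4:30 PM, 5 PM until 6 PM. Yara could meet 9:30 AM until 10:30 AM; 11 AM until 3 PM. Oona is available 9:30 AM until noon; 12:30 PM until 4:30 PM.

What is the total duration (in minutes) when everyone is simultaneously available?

Tara ∩ Jun: 11:00-12:00, 13:00-13:30, 14:00-16:00.
Tara ∩ Jun ∩ Kira: 11:00-12:00, 13:00-13:30, 14:00-15:00.
Tara ∩ Jun ∩ Kira ∩ Sven: 11:00-12:00, 13:00-13:30, 14:00-15:00.
Tara ∩ Jun ∩ Kira ∩ Sven ∩ Yara: 11:00-12:00, 13:00-13:30, 14:00-15:00.
Tara ∩ Jun ∩ Kira ∩ Sven ∩ Yara ∩ Oona: 11:00-12:00, 13:00-13:30, 14:00-15:00.
Summing the common windows: 60 + 30 + 60 = 150 minutes.

150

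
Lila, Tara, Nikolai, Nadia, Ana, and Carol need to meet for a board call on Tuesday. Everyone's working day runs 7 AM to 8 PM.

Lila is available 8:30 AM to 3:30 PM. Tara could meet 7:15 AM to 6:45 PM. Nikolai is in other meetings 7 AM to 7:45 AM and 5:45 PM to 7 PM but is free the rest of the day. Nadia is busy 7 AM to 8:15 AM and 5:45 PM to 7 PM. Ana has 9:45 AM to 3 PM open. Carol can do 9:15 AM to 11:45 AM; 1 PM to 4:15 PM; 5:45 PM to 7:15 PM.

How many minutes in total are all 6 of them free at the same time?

Lila free: 08:30-15:30.
Tara free: 07:15-18:45.
Nikolai free: 07:45-17:45, 19:00-20:00 (invert busy blocks within the working day).
Nadia free: 08:15-17:45, 19:00-20:00 (invert busy blocks within the working day).
Ana free: 09:45-15:00.
Carol free: 09:15-11:45, 13:00-16:15, 17:45-19:15.
Lila ∩ Tara: 08:30-15:30.
Lila ∩ Tara ∩ Nikolai: 08:30-15:30.
Lila ∩ Tara ∩ Nikolai ∩ Nadia: 08:30-15:30.
Lila ∩ Tara ∩ Nikolai ∩ Nadia ∩ Ana: 09:45-15:00.
Lila ∩ Tara ∩ Nikolai ∩ Nadia ∩ Ana ∩ Carol: 09:45-11:45, 13:00-15:00.
Summing the common windows: 120 + 120 = 240 minutes.

240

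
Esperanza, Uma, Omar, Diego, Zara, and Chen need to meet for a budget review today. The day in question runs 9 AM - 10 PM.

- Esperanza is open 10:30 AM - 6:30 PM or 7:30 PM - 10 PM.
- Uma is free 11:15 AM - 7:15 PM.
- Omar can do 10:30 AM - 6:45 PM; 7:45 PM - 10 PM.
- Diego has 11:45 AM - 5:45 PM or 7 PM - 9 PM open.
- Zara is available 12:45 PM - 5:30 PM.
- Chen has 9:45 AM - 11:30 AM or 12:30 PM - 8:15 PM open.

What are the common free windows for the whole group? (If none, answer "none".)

12:45-17:30

Esperanza ∩ Uma: 11:15-18:30.
Esperanza ∩ Uma ∩ Omar: 11:15-18:30.
Esperanza ∩ Uma ∩ Omar ∩ Diego: 11:45-17:45.
Esperanza ∩ Uma ∩ Omar ∩ Diego ∩ Zara: 12:45-17:30.
Esperanza ∩ Uma ∩ Omar ∩ Diego ∩ Zara ∩ Chen: 12:45-17:30.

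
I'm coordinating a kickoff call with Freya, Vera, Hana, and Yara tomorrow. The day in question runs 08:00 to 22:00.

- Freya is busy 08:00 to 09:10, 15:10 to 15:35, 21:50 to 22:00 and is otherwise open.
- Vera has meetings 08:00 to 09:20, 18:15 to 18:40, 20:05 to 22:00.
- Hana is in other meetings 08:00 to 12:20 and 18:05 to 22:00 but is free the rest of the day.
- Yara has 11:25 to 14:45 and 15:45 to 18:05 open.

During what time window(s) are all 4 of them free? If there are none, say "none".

Freya free: 09:10-15:10, 15:35-21:50 (invert busy blocks within the working day).
Vera free: 09:20-18:15, 18:40-20:05 (invert busy blocks within the working day).
Hana free: 12:20-18:05 (invert busy blocks within the working day).
Yara free: 11:25-14:45, 15:45-18:05.
Freya ∩ Vera: 09:20-15:10, 15:35-18:15, 18:40-20:05.
Freya ∩ Vera ∩ Hana: 12:20-15:10, 15:35-18:05.
Freya ∩ Vera ∩ Hana ∩ Yara: 12:20-14:45, 15:45-18:05.
Those are the intersection windows.

12:20-14:45, 15:45-18:05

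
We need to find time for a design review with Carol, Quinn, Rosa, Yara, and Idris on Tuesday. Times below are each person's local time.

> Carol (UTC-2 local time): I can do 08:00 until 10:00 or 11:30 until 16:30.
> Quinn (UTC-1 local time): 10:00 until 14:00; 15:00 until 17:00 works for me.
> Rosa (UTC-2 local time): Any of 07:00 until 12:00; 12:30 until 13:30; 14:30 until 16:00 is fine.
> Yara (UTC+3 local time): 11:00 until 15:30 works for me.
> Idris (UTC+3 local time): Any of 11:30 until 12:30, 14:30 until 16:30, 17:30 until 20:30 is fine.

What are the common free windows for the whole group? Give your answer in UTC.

Carol in UTC: 10:00-12:00, 13:30-18:30 (add 2h to convert from UTC-2).
Quinn in UTC: 11:00-15:00, 16:00-18:00 (add 1h to convert from UTC-1).
Rosa in UTC: 09:00-14:00, 14:30-15:30, 16:30-18:00 (add 2h to convert from UTC-2).
Yara in UTC: 08:00-12:30 (subtract 3h to convert from UTC+3).
Idris in UTC: 08:30-09:30, 11:30-13:30, 14:30-17:30 (subtract 3h to convert from UTC+3).
Carol ∩ Quinn: 11:00-12:00, 13:30-15:00, 16:00-18:00.
Carol ∩ Quinn ∩ Rosa: 11:00-12:00, 13:30-14:00, 14:30-15:00, 16:30-18:00.
Carol ∩ Quinn ∩ Rosa ∩ Yara: 11:00-12:00.
Carol ∩ Quinn ∩ Rosa ∩ Yara ∩ Idris: 11:30-12:00.

11:30-12:00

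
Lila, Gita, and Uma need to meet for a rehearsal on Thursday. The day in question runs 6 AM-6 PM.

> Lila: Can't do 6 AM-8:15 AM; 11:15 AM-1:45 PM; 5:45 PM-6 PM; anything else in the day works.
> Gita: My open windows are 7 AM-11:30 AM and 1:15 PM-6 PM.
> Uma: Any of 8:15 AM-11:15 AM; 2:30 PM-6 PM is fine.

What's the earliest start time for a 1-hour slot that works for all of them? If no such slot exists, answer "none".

08:15

Lila free: 08:15-11:15, 13:45-17:45 (invert busy blocks within the working day).
Gita free: 07:00-11:30, 13:15-18:00.
Uma free: 08:15-11:15, 14:30-18:00.
Lila ∩ Gita: 08:15-11:15, 13:45-17:45.
Lila ∩ Gita ∩ Uma: 08:15-11:15, 14:30-17:45.
So the common availability across everyone is 08:15-11:15, 14:30-17:45.
The first common window of at least 60 minutes is 08:15-11:15, so the earliest start is 08:15.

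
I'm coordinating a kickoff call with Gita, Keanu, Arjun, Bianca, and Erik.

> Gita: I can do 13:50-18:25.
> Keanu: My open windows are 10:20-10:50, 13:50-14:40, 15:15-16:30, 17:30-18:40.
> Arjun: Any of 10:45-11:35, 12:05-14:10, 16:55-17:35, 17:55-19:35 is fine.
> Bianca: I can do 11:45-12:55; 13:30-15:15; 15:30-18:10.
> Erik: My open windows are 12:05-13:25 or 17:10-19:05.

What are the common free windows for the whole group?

Gita ∩ Keanu: 13:50-14:40, 15:15-16:30, 17:30-18:25.
Gita ∩ Keanu ∩ Arjun: 13:50-14:10, 17:30-17:35, 17:55-18:25.
Gita ∩ Keanu ∩ Arjun ∩ Bianca: 13:50-14:10, 17:30-17:35, 17:55-18:10.
Gita ∩ Keanu ∩ Arjun ∩ Bianca ∩ Erik: 17:30-17:35, 17:55-18:10.

17:30-17:35, 17:55-18:10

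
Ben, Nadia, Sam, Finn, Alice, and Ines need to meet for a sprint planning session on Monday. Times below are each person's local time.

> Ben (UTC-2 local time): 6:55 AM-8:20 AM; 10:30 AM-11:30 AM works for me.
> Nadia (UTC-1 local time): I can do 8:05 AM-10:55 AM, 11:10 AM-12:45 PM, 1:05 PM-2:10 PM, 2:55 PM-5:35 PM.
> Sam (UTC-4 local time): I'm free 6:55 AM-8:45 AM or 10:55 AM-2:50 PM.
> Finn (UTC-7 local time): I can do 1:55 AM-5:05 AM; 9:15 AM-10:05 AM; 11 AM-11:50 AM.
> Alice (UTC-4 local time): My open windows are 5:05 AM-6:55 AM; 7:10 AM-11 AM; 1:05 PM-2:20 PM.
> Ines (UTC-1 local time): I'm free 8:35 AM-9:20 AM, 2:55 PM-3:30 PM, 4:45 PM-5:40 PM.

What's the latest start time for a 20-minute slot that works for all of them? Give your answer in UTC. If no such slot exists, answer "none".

Ben in UTC: 08:55-10:20, 12:30-13:30 (add 2h to convert from UTC-2).
Nadia in UTC: 09:05-11:55, 12:10-13:45, 14:05-15:10, 15:55-18:35 (add 1h to convert from UTC-1).
Sam in UTC: 10:55-12:45, 14:55-18:50 (add 4h to convert from UTC-4).
Finn in UTC: 08:55-12:05, 16:15-17:05, 18:00-18:50 (add 7h to convert from UTC-7).
Alice in UTC: 09:05-10:55, 11:10-15:00, 17:05-18:20 (add 4h to convert from UTC-4).
Ines in UTC: 09:35-10:20, 15:55-16:30, 17:45-18:40 (add 1h to convert from UTC-1).
Ben ∩ Nadia: 09:05-10:20, 12:30-13:30.
Ben ∩ Nadia ∩ Sam: 12:30-12:45.
Ben ∩ Nadia ∩ Sam ∩ Finn: ∅.
Ben ∩ Nadia ∩ Sam ∩ Finn ∩ Alice: ∅.
Ben ∩ Nadia ∩ Sam ∩ Finn ∩ Alice ∩ Ines: ∅.
There is no time when everyone is free.
No common window is at least 20 minutes long.

none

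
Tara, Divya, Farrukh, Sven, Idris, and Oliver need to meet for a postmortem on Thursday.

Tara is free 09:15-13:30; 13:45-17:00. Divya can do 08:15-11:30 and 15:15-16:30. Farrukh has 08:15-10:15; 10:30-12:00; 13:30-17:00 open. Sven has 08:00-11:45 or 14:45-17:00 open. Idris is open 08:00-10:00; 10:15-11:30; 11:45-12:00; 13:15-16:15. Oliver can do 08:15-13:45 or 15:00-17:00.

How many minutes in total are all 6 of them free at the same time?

165

Tara ∩ Divya: 09:15-11:30, 15:15-16:30.
Tara ∩ Divya ∩ Farrukh: 09:15-10:15, 10:30-11:30, 15:15-16:30.
Tara ∩ Divya ∩ Farrukh ∩ Sven: 09:15-10:15, 10:30-11:30, 15:15-16:30.
Tara ∩ Divya ∩ Farrukh ∩ Sven ∩ Idris: 09:15-10:00, 10:30-11:30, 15:15-16:15.
Tara ∩ Divya ∩ Farrukh ∩ Sven ∩ Idris ∩ Oliver: 09:15-10:00, 10:30-11:30, 15:15-16:15.
Summing the common windows: 45 + 60 + 60 = 165 minutes.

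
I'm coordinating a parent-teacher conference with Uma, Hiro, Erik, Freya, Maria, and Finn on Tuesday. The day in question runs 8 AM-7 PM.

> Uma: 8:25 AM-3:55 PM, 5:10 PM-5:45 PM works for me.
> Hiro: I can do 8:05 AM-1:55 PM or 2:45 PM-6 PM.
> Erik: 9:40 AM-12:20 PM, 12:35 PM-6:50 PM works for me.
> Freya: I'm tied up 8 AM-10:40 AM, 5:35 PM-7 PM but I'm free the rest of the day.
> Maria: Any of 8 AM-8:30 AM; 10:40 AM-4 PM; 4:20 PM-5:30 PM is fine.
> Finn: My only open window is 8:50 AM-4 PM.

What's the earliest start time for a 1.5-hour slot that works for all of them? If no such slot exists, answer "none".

Uma free: 08:25-15:55, 17:10-17:45.
Hiro free: 08:05-13:55, 14:45-18:00.
Erik free: 09:40-12:20, 12:35-18:50.
Freya free: 10:40-17:35 (invert busy blocks within the working day).
Maria free: 08:00-08:30, 10:40-16:00, 16:20-17:30.
Finn free: 08:50-16:00.
Uma ∩ Hiro: 08:25-13:55, 14:45-15:55, 17:10-17:45.
Uma ∩ Hiro ∩ Erik: 09:40-12:20, 12:35-13:55, 14:45-15:55, 17:10-17:45.
Uma ∩ Hiro ∩ Erik ∩ Freya: 10:40-12:20, 12:35-13:55, 14:45-15:55, 17:10-17:35.
Uma ∩ Hiro ∩ Erik ∩ Freya ∩ Maria: 10:40-12:20, 12:35-13:55, 14:45-15:55, 17:10-17:30.
Uma ∩ Hiro ∩ Erik ∩ Freya ∩ Maria ∩ Finn: 10:40-12:20, 12:35-13:55, 14:45-15:55.
The first common window of at least 90 minutes is 10:40-12:20, so the earliest start is 10:40.

10:40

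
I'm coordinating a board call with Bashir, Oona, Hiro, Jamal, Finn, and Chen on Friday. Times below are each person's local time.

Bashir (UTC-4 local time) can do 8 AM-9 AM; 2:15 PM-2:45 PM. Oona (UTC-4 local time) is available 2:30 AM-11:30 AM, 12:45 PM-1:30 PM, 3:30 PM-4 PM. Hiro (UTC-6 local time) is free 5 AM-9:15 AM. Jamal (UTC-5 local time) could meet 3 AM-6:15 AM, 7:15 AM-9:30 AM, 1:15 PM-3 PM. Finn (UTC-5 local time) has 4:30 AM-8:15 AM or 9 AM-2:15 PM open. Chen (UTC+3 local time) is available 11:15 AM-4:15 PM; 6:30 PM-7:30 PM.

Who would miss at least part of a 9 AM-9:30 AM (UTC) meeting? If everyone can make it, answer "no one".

Bashir, Finn, Hiro

Bashir in UTC: 12:00-13:00, 18:15-18:45 (add 4h to convert from UTC-4).
Oona in UTC: 06:30-15:30, 16:45-17:30, 19:30-20:00 (add 4h to convert from UTC-4).
Hiro in UTC: 11:00-15:15 (add 6h to convert from UTC-6).
Jamal in UTC: 08:00-11:15, 12:15-14:30, 18:15-20:00 (add 5h to convert from UTC-5).
Finn in UTC: 09:30-13:15, 14:00-19:15 (add 5h to convert from UTC-5).
Chen in UTC: 08:15-13:15, 15:30-16:30 (subtract 3h to convert from UTC+3).
Bashir: not fully free for 09:00-09:30. Oona: free for 09:00-09:30. Hiro: not fully free for 09:00-09:30. Jamal: free for 09:00-09:30. Finn: not fully free for 09:00-09:30. Chen: free for 09:00-09:30.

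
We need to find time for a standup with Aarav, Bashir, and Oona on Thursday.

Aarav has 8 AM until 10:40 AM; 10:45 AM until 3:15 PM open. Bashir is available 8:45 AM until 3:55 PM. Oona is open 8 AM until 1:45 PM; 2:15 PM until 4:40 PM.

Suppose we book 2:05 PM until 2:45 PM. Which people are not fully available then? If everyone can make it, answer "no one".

Aarav: free for 14:05-14:45. Bashir: free for 14:05-14:45. Oona: not fully free for 14:05-14:45.

Oona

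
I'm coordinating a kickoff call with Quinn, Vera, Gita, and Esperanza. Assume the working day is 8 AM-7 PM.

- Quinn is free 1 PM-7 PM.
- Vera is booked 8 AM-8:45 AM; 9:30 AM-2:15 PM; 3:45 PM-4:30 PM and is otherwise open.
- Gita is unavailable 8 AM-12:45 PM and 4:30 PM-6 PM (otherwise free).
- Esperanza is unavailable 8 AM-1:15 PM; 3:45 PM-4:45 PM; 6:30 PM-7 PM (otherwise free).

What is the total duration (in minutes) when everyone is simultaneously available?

120

Quinn free: 13:00-19:00.
Vera free: 08:45-09:30, 14:15-15:45, 16:30-19:00 (invert busy blocks within the working day).
Gita free: 12:45-16:30, 18:00-19:00 (invert busy blocks within the working day).
Esperanza free: 13:15-15:45, 16:45-18:30 (invert busy blocks within the working day).
Quinn ∩ Vera: 14:15-15:45, 16:30-19:00.
Quinn ∩ Vera ∩ Gita: 14:15-15:45, 18:00-19:00.
Quinn ∩ Vera ∩ Gita ∩ Esperanza: 14:15-15:45, 18:00-18:30.
Summing the common windows: 90 + 30 = 120 minutes.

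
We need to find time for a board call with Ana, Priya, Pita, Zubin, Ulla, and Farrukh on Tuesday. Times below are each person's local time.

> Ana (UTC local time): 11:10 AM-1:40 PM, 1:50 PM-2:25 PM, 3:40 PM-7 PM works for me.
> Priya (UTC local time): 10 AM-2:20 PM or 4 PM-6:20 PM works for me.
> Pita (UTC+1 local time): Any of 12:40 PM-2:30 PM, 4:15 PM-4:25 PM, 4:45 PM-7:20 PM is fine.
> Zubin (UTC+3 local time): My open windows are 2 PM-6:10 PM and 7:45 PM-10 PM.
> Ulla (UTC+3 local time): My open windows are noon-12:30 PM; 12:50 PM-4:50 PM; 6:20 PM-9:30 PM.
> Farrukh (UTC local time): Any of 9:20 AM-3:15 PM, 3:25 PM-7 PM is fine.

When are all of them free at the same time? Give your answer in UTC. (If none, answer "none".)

Ana in UTC: 11:10-13:40, 13:50-14:25, 15:40-19:00.
Priya in UTC: 10:00-14:20, 16:00-18:20.
Pita in UTC: 11:40-13:30, 15:15-15:25, 15:45-18:20 (subtract 1h to convert from UTC+1).
Zubin in UTC: 11:00-15:10, 16:45-19:00 (subtract 3h to convert from UTC+3).
Ulla in UTC: 09:00-09:30, 09:50-13:50, 15:20-18:30 (subtract 3h to convert from UTC+3).
Farrukh in UTC: 09:20-15:15, 15:25-19:00.
Ana ∩ Priya: 11:10-13:40, 13:50-14:20, 16:00-18:20.
Ana ∩ Priya ∩ Pita: 11:40-13:30, 16:00-18:20.
Ana ∩ Priya ∩ Pita ∩ Zubin: 11:40-13:30, 16:45-18:20.
Ana ∩ Priya ∩ Pita ∩ Zubin ∩ Ulla: 11:40-13:30, 16:45-18:20.
Ana ∩ Priya ∩ Pita ∩ Zubin ∩ Ulla ∩ Farrukh: 11:40-13:30, 16:45-18:20.
So the common availability across everyone is 11:40-13:30, 16:45-18:20.

11:40-13:30, 16:45-18:20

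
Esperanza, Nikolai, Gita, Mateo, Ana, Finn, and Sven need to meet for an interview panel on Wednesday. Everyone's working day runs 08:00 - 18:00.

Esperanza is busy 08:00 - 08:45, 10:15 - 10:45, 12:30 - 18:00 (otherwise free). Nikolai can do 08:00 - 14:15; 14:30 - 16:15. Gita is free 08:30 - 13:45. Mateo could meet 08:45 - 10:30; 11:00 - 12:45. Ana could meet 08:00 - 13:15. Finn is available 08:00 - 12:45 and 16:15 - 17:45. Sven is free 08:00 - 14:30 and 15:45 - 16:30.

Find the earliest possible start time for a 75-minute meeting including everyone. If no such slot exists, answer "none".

Esperanza free: 08:45-10:15, 10:45-12:30 (invert busy blocks within the working day).
Nikolai free: 08:00-14:15, 14:30-16:15.
Gita free: 08:30-13:45.
Mateo free: 08:45-10:30, 11:00-12:45.
Ana free: 08:00-13:15.
Finn free: 08:00-12:45, 16:15-17:45.
Sven free: 08:00-14:30, 15:45-16:30.
Esperanza ∩ Nikolai: 08:45-10:15, 10:45-12:30.
Esperanza ∩ Nikolai ∩ Gita: 08:45-10:15, 10:45-12:30.
Esperanza ∩ Nikolai ∩ Gita ∩ Mateo: 08:45-10:15, 11:00-12:30.
Esperanza ∩ Nikolai ∩ Gita ∩ Mateo ∩ Ana: 08:45-10:15, 11:00-12:30.
Esperanza ∩ Nikolai ∩ Gita ∩ Mateo ∩ Ana ∩ Finn: 08:45-10:15, 11:00-12:30.
Esperanza ∩ Nikolai ∩ Gita ∩ Mateo ∩ Ana ∩ Finn ∩ Sven: 08:45-10:15, 11:00-12:30.
Those are the intersection windows.
The first common window of at least 75 minutes is 08:45-10:15, so the earliest start is 08:45.

08:45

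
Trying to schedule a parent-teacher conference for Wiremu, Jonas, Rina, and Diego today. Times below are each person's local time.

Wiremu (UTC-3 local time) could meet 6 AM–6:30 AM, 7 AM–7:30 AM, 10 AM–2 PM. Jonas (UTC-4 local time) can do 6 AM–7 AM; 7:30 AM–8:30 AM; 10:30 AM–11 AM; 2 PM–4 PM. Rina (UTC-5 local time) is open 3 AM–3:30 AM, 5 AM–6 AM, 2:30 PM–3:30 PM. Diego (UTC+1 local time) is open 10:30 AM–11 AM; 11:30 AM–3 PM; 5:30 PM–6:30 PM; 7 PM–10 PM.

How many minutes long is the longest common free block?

Wiremu in UTC: 09:00-09:30, 10:00-10:30, 13:00-17:00 (add 3h to convert from UTC-3).
Jonas in UTC: 10:00-11:00, 11:30-12:30, 14:30-15:00, 18:00-20:00 (add 4h to convert from UTC-4).
Rina in UTC: 08:00-08:30, 10:00-11:00, 19:30-20:30 (add 5h to convert from UTC-5).
Diego in UTC: 09:30-10:00, 10:30-14:00, 16:30-17:30, 18:00-21:00 (subtract 1h to convert from UTC+1).
Wiremu ∩ Jonas: 10:00-10:30, 14:30-15:00.
Wiremu ∩ Jonas ∩ Rina: 10:00-10:30.
Wiremu ∩ Jonas ∩ Rina ∩ Diego: ∅.
There is no time when everyone is free.
No common window exists, so the longest block is 0 minutes.

0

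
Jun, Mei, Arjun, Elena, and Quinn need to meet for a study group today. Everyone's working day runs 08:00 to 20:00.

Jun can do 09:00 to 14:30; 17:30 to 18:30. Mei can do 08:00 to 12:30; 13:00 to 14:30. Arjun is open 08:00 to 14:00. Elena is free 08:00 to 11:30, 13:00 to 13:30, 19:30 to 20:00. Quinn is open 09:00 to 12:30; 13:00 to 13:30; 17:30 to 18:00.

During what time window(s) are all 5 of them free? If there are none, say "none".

Jun ∩ Mei: 09:00-12:30, 13:00-14:30.
Jun ∩ Mei ∩ Arjun: 09:00-12:30, 13:00-14:00.
Jun ∩ Mei ∩ Arjun ∩ Elena: 09:00-11:30, 13:00-13:30.
Jun ∩ Mei ∩ Arjun ∩ Elena ∩ Quinn: 09:00-11:30, 13:00-13:30.
So the common availability across everyone is 09:00-11:30, 13:00-13:30.

09:00-11:30, 13:00-13:30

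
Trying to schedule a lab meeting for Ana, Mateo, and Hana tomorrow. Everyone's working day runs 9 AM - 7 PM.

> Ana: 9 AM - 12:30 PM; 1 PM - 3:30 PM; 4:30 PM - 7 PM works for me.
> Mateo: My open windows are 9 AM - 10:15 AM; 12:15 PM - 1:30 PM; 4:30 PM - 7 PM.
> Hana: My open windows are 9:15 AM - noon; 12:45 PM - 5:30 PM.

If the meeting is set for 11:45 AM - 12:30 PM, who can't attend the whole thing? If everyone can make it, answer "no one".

Ana: free for 11:45-12:30. Mateo: not fully free for 11:45-12:30. Hana: not fully free for 11:45-12:30.

Hana, Mateo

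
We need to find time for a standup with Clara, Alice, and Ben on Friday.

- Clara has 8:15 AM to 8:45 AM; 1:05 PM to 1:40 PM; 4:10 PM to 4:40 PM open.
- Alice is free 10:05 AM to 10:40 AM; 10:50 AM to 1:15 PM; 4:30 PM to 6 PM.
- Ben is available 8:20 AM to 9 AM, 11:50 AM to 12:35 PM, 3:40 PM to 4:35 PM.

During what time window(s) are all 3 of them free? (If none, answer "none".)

16:30-16:35

Clara ∩ Alice: 13:05-13:15, 16:30-16:40.
Clara ∩ Alice ∩ Ben: 16:30-16:35.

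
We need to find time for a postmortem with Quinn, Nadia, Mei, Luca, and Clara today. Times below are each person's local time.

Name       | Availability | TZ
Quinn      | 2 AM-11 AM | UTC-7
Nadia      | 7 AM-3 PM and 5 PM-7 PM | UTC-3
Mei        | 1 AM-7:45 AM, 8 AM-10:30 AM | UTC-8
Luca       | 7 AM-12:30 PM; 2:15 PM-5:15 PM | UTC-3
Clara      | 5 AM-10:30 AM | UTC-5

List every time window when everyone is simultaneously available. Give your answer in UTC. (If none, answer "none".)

10:00-15:30

Quinn in UTC: 09:00-18:00 (add 7h to convert from UTC-7).
Nadia in UTC: 10:00-18:00, 20:00-22:00 (add 3h to convert from UTC-3).
Mei in UTC: 09:00-15:45, 16:00-18:30 (add 8h to convert from UTC-8).
Luca in UTC: 10:00-15:30, 17:15-20:15 (add 3h to convert from UTC-3).
Clara in UTC: 10:00-15:30 (add 5h to convert from UTC-5).
Quinn ∩ Nadia: 10:00-18:00.
Quinn ∩ Nadia ∩ Mei: 10:00-15:45, 16:00-18:00.
Quinn ∩ Nadia ∩ Mei ∩ Luca: 10:00-15:30, 17:15-18:00.
Quinn ∩ Nadia ∩ Mei ∩ Luca ∩ Clara: 10:00-15:30.
So the common availability across everyone is 10:00-15:30.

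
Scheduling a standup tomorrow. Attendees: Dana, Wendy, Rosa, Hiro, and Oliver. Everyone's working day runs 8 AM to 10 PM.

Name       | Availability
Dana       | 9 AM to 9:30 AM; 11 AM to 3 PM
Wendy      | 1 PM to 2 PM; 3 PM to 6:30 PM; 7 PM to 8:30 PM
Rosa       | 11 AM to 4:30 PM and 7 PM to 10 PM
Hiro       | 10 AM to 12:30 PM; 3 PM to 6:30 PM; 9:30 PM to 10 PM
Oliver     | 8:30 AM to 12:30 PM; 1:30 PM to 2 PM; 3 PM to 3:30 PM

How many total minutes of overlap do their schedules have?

0

Dana ∩ Wendy: 13:00-14:00.
Dana ∩ Wendy ∩ Rosa: 13:00-14:00.
Dana ∩ Wendy ∩ Rosa ∩ Hiro: ∅.
Dana ∩ Wendy ∩ Rosa ∩ Hiro ∩ Oliver: ∅.
There is no time when everyone is free.
There is no common window, so the total is 0 minutes.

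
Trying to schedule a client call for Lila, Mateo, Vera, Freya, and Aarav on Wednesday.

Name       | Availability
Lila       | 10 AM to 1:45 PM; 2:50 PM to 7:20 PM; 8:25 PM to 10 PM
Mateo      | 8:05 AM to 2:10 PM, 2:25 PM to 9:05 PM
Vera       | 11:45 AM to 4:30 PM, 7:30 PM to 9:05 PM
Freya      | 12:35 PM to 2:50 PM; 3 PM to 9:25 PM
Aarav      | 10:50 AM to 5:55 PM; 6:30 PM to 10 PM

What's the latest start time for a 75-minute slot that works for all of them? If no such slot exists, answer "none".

Lila ∩ Mateo: 10:00-13:45, 14:50-19:20, 20:25-21:05.
Lila ∩ Mateo ∩ Vera: 11:45-13:45, 14:50-16:30, 20:25-21:05.
Lila ∩ Mateo ∩ Vera ∩ Freya: 12:35-13:45, 15:00-16:30, 20:25-21:05.
Lila ∩ Mateo ∩ Vera ∩ Freya ∩ Aarav: 12:35-13:45, 15:00-16:30, 20:25-21:05.
Those are the intersection windows.
The last common window of at least 75 minutes is 15:00-16:30; a 75-minute meeting can start as late as 15:15 and still end by 16:30.

15:15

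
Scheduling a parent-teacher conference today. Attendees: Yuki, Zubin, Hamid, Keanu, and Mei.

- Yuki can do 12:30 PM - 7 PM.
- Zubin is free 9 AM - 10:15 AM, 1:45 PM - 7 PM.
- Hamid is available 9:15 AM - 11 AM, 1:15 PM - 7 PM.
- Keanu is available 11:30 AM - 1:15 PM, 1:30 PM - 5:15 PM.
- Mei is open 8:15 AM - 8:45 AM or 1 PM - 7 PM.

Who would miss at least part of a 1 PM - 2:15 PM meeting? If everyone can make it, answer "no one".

Yuki: free for 13:00-14:15. Zubin: not fully free for 13:00-14:15. Hamid: not fully free for 13:00-14:15. Keanu: not fully free for 13:00-14:15. Mei: free for 13:00-14:15.

Hamid, Keanu, Zubin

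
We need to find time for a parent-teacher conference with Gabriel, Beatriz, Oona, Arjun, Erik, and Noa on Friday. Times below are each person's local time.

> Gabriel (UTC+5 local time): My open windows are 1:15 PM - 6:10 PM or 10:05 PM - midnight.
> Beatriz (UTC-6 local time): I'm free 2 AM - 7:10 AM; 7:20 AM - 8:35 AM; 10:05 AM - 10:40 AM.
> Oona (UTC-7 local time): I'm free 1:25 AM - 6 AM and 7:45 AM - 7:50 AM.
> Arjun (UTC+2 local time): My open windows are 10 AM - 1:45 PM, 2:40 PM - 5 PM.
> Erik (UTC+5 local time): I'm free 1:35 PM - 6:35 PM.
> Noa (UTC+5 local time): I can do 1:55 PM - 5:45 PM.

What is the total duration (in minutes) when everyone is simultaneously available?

Gabriel in UTC: 08:15-13:10, 17:05-19:00 (subtract 5h to convert from UTC+5).
Beatriz in UTC: 08:00-13:10, 13:20-14:35, 16:05-16:40 (add 6h to convert from UTC-6).
Oona in UTC: 08:25-13:00, 14:45-14:50 (add 7h to convert from UTC-7).
Arjun in UTC: 08:00-11:45, 12:40-15:00 (subtract 2h to convert from UTC+2).
Erik in UTC: 08:35-13:35 (subtract 5h to convert from UTC+5).
Noa in UTC: 08:55-12:45 (subtract 5h to convert from UTC+5).
Gabriel ∩ Beatriz: 08:15-13:10.
Gabriel ∩ Beatriz ∩ Oona: 08:25-13:00.
Gabriel ∩ Beatriz ∩ Oona ∩ Arjun: 08:25-11:45, 12:40-13:00.
Gabriel ∩ Beatriz ∩ Oona ∩ Arjun ∩ Erik: 08:35-11:45, 12:40-13:00.
Gabriel ∩ Beatriz ∩ Oona ∩ Arjun ∩ Erik ∩ Noa: 08:55-11:45, 12:40-12:45.
So the common availability across everyone is 08:55-11:45, 12:40-12:45.
Summing the common windows: 170 + 5 = 175 minutes.

175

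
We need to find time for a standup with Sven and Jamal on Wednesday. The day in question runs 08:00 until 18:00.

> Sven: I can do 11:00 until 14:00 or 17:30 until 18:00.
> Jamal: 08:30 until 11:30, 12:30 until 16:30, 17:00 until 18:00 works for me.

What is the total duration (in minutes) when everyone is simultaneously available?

150

Sven ∩ Jamal: 11:00-11:30, 12:30-14:00, 17:30-18:00.
Summing the common windows: 30 + 90 + 30 = 150 minutes.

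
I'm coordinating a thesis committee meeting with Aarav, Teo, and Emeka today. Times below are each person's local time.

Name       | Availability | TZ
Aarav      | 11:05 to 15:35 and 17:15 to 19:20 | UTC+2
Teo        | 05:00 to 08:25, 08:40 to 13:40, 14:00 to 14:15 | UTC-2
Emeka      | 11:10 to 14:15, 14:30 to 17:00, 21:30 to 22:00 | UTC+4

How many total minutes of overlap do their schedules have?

Aarav in UTC: 09:05-13:35, 15:15-17:20 (subtract 2h to convert from UTC+2).
Teo in UTC: 07:00-10:25, 10:40-15:40, 16:00-16:15 (add 2h to convert from UTC-2).
Emeka in UTC: 07:10-10:15, 10:30-13:00, 17:30-18:00 (subtract 4h to convert from UTC+4).
Aarav ∩ Teo: 09:05-10:25, 10:40-13:35, 15:15-15:40, 16:00-16:15.
Aarav ∩ Teo ∩ Emeka: 09:05-10:15, 10:40-13:00.
Those are the intersection windows.
Summing the common windows: 70 + 140 = 210 minutes.

210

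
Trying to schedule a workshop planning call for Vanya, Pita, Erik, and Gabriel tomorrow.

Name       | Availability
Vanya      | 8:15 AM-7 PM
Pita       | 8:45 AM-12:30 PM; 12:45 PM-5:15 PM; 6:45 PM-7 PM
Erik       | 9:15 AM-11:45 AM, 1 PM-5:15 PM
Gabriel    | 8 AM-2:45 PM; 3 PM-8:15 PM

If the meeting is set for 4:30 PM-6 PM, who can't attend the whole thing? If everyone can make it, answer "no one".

Erik, Pita

Vanya: free for 16:30-18:00. Pita: not fully free for 16:30-18:00. Erik: not fully free for 16:30-18:00. Gabriel: free for 16:30-18:00.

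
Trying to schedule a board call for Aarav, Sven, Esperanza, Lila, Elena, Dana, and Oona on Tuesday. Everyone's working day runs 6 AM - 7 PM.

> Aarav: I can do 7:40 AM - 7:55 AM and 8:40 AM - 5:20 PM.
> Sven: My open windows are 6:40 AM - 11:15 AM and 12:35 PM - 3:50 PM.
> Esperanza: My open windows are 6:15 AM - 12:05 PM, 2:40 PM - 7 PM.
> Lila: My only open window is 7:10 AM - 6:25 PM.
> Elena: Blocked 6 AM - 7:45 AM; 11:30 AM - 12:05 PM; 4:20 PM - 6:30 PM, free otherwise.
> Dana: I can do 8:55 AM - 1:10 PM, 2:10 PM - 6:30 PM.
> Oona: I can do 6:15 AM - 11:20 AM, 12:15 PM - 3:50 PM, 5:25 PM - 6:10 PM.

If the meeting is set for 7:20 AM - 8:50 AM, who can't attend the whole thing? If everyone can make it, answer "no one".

Aarav, Dana, Elena

Aarav free: 07:40-07:55, 08:40-17:20.
Sven free: 06:40-11:15, 12:35-15:50.
Esperanza free: 06:15-12:05, 14:40-19:00.
Lila free: 07:10-18:25.
Elena free: 07:45-11:30, 12:05-16:20, 18:30-19:00 (invert busy blocks within the working day).
Dana free: 08:55-13:10, 14:10-18:30.
Oona free: 06:15-11:20, 12:15-15:50, 17:25-18:10.
Aarav: not fully free for 07:20-08:50. Sven: free for 07:20-08:50. Esperanza: free for 07:20-08:50. Lila: free for 07:20-08:50. Elena: not fully free for 07:20-08:50. Dana: not fully free for 07:20-08:50. Oona: free for 07:20-08:50.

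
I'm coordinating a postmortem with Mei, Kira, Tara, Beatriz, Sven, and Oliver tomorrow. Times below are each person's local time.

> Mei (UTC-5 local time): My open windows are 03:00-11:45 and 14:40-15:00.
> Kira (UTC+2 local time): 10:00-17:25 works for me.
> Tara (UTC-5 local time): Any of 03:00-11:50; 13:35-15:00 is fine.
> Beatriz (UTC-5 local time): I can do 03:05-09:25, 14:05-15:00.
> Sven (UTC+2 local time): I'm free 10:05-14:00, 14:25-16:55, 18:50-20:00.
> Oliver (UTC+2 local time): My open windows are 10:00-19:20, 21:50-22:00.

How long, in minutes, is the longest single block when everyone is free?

Mei in UTC: 08:00-16:45, 19:40-20:00 (add 5h to convert from UTC-5).
Kira in UTC: 08:00-15:25 (subtract 2h to convert from UTC+2).
Tara in UTC: 08:00-16:50, 18:35-20:00 (add 5h to convert from UTC-5).
Beatriz in UTC: 08:05-14:25, 19:05-20:00 (add 5h to convert from UTC-5).
Sven in UTC: 08:05-12:00, 12:25-14:55, 16:50-18:00 (subtract 2h to convert from UTC+2).
Oliver in UTC: 08:00-17:20, 19:50-20:00 (subtract 2h to convert from UTC+2).
Mei ∩ Kira: 08:00-15:25.
Mei ∩ Kira ∩ Tara: 08:00-15:25.
Mei ∩ Kira ∩ Tara ∩ Beatriz: 08:05-14:25.
Mei ∩ Kira ∩ Tara ∩ Beatriz ∩ Sven: 08:05-12:00, 12:25-14:25.
Mei ∩ Kira ∩ Tara ∩ Beatriz ∩ Sven ∩ Oliver: 08:05-12:00, 12:25-14:25.
The longest is 08:05-12:00 at 235 minutes.

235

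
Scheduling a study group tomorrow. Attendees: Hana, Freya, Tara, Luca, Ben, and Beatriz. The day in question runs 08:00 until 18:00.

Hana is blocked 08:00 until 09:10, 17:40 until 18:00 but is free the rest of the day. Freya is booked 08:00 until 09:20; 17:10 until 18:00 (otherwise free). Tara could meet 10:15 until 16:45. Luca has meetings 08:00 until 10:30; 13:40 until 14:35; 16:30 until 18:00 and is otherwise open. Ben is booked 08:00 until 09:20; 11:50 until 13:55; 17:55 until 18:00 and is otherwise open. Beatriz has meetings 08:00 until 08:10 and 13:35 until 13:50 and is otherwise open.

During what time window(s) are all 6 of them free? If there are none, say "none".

Hana free: 09:10-17:40 (invert busy blocks within the working day).
Freya free: 09:20-17:10 (invert busy blocks within the working day).
Tara free: 10:15-16:45.
Luca free: 10:30-13:40, 14:35-16:30 (invert busy blocks within the working day).
Ben free: 09:20-11:50, 13:55-17:55 (invert busy blocks within the working day).
Beatriz free: 08:10-13:35, 13:50-18:00 (invert busy blocks within the working day).
Hana ∩ Freya: 09:20-17:10.
Hana ∩ Freya ∩ Tara: 10:15-16:45.
Hana ∩ Freya ∩ Tara ∩ Luca: 10:30-13:40, 14:35-16:30.
Hana ∩ Freya ∩ Tara ∩ Luca ∩ Ben: 10:30-11:50, 14:35-16:30.
Hana ∩ Freya ∩ Tara ∩ Luca ∩ Ben ∩ Beatriz: 10:30-11:50, 14:35-16:30.
Those are the intersection windows.

10:30-11:50, 14:35-16:30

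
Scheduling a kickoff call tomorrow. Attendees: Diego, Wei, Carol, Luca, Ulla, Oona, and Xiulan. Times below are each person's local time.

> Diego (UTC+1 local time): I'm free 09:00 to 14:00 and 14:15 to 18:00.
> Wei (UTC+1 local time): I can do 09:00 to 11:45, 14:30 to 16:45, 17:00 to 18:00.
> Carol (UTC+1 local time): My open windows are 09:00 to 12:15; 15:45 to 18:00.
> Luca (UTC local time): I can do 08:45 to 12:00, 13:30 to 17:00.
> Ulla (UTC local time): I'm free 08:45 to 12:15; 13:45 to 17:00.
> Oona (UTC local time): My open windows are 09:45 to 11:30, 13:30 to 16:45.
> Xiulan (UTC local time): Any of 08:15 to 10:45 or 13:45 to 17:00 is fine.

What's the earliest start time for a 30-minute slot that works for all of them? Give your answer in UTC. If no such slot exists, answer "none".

09:45

Diego in UTC: 08:00-13:00, 13:15-17:00 (subtract 1h to convert from UTC+1).
Wei in UTC: 08:00-10:45, 13:30-15:45, 16:00-17:00 (subtract 1h to convert from UTC+1).
Carol in UTC: 08:00-11:15, 14:45-17:00 (subtract 1h to convert from UTC+1).
Luca in UTC: 08:45-12:00, 13:30-17:00.
Ulla in UTC: 08:45-12:15, 13:45-17:00.
Oona in UTC: 09:45-11:30, 13:30-16:45.
Xiulan in UTC: 08:15-10:45, 13:45-17:00.
Diego ∩ Wei: 08:00-10:45, 13:30-15:45, 16:00-17:00.
Diego ∩ Wei ∩ Carol: 08:00-10:45, 14:45-15:45, 16:00-17:00.
Diego ∩ Wei ∩ Carol ∩ Luca: 08:45-10:45, 14:45-15:45, 16:00-17:00.
Diego ∩ Wei ∩ Carol ∩ Luca ∩ Ulla: 08:45-10:45, 14:45-15:45, 16:00-17:00.
Diego ∩ Wei ∩ Carol ∩ Luca ∩ Ulla ∩ Oona: 09:45-10:45, 14:45-15:45, 16:00-16:45.
Diego ∩ Wei ∩ Carol ∩ Luca ∩ Ulla ∩ Oona ∩ Xiulan: 09:45-10:45, 14:45-15:45, 16:00-16:45.
The first common window of at least 30 minutes is 09:45-10:45, so the earliest start is 09:45.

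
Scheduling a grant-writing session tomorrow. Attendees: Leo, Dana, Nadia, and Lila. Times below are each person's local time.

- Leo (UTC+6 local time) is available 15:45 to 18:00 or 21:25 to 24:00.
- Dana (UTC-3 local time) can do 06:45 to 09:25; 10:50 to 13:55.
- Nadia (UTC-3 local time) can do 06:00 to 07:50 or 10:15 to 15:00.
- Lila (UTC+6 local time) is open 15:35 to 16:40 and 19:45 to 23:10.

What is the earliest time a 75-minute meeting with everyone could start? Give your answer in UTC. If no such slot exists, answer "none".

Leo in UTC: 09:45-12:00, 15:25-18:00 (subtract 6h to convert from UTC+6).
Dana in UTC: 09:45-12:25, 13:50-16:55 (add 3h to convert from UTC-3).
Nadia in UTC: 09:00-10:50, 13:15-18:00 (add 3h to convert from UTC-3).
Lila in UTC: 09:35-10:40, 13:45-17:10 (subtract 6h to convert from UTC+6).
Leo ∩ Dana: 09:45-12:00, 15:25-16:55.
Leo ∩ Dana ∩ Nadia: 09:45-10:50, 15:25-16:55.
Leo ∩ Dana ∩ Nadia ∩ Lila: 09:45-10:40, 15:25-16:55.
The first common window of at least 75 minutes is 15:25-16:55, so the earliest start is 15:25.

15:25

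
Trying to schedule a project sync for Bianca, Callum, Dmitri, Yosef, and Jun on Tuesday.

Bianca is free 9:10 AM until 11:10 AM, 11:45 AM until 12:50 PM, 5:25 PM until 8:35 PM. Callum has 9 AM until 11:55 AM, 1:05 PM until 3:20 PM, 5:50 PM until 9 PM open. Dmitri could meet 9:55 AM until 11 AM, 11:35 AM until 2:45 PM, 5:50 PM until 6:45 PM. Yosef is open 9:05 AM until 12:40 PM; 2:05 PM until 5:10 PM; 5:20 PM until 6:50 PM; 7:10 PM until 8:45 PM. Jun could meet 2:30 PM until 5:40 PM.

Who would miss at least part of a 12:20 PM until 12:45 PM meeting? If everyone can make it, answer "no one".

Bianca: free for 12:20-12:45. Callum: not fully free for 12:20-12:45. Dmitri: free for 12:20-12:45. Yosef: not fully free for 12:20-12:45. Jun: not fully free for 12:20-12:45.

Callum, Jun, Yosef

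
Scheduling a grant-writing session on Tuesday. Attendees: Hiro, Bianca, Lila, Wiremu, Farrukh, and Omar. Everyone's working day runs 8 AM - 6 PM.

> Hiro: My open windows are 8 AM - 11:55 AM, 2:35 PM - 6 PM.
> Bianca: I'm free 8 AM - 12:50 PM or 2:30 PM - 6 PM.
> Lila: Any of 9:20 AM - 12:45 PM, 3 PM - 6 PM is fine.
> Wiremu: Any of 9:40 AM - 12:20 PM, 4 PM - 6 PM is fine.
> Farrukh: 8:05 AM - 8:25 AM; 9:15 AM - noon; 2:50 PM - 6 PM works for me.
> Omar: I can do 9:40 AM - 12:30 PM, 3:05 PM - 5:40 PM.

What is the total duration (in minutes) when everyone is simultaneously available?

Hiro ∩ Bianca: 08:00-11:55, 14:35-18:00.
Hiro ∩ Bianca ∩ Lila: 09:20-11:55, 15:00-18:00.
Hiro ∩ Bianca ∩ Lila ∩ Wiremu: 09:40-11:55, 16:00-18:00.
Hiro ∩ Bianca ∩ Lila ∩ Wiremu ∩ Farrukh: 09:40-11:55, 16:00-18:00.
Hiro ∩ Bianca ∩ Lila ∩ Wiremu ∩ Farrukh ∩ Omar: 09:40-11:55, 16:00-17:40.
Summing the common windows: 135 + 100 = 235 minutes.

235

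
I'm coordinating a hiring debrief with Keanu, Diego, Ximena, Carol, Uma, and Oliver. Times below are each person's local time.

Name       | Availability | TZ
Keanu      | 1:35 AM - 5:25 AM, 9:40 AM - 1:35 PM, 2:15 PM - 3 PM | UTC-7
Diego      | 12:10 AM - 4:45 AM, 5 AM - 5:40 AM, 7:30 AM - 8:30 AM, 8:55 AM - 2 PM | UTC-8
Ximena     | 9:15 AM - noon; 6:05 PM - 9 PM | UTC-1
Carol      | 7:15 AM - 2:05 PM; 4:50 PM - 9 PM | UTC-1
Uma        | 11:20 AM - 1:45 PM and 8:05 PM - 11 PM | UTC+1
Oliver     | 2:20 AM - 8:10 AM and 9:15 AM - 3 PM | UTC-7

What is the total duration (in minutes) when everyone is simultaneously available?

260

Keanu in UTC: 08:35-12:25, 16:40-20:35, 21:15-22:00 (add 7h to convert from UTC-7).
Diego in UTC: 08:10-12:45, 13:00-13:40, 15:30-16:30, 16:55-22:00 (add 8h to convert from UTC-8).
Ximena in UTC: 10:15-13:00, 19:05-22:00 (add 1h to convert from UTC-1).
Carol in UTC: 08:15-15:05, 17:50-22:00 (add 1h to convert from UTC-1).
Uma in UTC: 10:20-12:45, 19:05-22:00 (subtract 1h to convert from UTC+1).
Oliver in UTC: 09:20-15:10, 16:15-22:00 (add 7h to convert from UTC-7).
Keanu ∩ Diego: 08:35-12:25, 16:55-20:35, 21:15-22:00.
Keanu ∩ Diego ∩ Ximena: 10:15-12:25, 19:05-20:35, 21:15-22:00.
Keanu ∩ Diego ∩ Ximena ∩ Carol: 10:15-12:25, 19:05-20:35, 21:15-22:00.
Keanu ∩ Diego ∩ Ximena ∩ Carol ∩ Uma: 10:20-12:25, 19:05-20:35, 21:15-22:00.
Keanu ∩ Diego ∩ Ximena ∩ Carol ∩ Uma ∩ Oliver: 10:20-12:25, 19:05-20:35, 21:15-22:00.
So the common availability across everyone is 10:20-12:25, 19:05-20:35, 21:15-22:00.
Summing the common windows: 125 + 90 + 45 = 260 minutes.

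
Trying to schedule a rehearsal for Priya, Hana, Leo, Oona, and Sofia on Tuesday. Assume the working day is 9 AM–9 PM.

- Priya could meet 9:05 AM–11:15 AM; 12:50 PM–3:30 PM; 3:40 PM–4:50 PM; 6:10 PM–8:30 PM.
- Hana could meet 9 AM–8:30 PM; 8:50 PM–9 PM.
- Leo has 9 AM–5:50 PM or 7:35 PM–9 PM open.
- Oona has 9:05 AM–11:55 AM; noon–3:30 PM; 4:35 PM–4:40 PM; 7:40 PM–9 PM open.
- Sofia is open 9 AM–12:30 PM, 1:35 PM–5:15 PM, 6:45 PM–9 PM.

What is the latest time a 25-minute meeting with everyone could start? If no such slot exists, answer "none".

20:05

Priya ∩ Hana: 09:05-11:15, 12:50-15:30, 15:40-16:50, 18:10-20:30.
Priya ∩ Hana ∩ Leo: 09:05-11:15, 12:50-15:30, 15:40-16:50, 19:35-20:30.
Priya ∩ Hana ∩ Leo ∩ Oona: 09:05-11:15, 12:50-15:30, 16:35-16:40, 19:40-20:30.
Priya ∩ Hana ∩ Leo ∩ Oona ∩ Sofia: 09:05-11:15, 13:35-15:30, 16:35-16:40, 19:40-20:30.
Those are the intersection windows.
The last common window of at least 25 minutes is 19:40-20:30; a 25-minute meeting can start as late as 20:05 and still end by 20:30.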